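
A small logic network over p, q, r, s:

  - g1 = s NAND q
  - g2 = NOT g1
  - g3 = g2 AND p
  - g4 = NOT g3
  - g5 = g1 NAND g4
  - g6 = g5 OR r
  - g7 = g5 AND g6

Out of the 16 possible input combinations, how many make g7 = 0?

12

g7 = g5 AND g6 must be 0, so at least one of g5, g6 is 0.
Enumerating the 16 input combinations, 12 give g7 = 0 and 4 give g7 = 1.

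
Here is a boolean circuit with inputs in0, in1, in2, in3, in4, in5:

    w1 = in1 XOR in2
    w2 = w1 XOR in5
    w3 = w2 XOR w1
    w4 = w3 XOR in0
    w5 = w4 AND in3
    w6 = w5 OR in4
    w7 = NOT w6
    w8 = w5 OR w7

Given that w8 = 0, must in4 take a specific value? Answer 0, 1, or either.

w8 = w5 OR w7 must be 0, so both w5 = 0 and w7 = 0.
w5 = w4 AND in3 must be 0, so at least one of w4, in3 is 0.
Every assignment with w8 = 0 has in4 = 1; there are 24 such assignment(s).

1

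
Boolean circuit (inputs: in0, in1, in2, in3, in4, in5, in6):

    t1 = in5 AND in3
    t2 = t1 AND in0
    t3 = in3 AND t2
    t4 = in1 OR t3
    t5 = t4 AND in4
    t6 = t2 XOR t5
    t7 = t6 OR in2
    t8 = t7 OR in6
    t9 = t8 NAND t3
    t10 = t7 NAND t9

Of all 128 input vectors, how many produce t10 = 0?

70

t10 = t7 NAND t9 must be 0, so both t7 = 1 and t9 = 1.
Enumerating the 128 input combinations, 70 give t10 = 0 and 58 give t10 = 1.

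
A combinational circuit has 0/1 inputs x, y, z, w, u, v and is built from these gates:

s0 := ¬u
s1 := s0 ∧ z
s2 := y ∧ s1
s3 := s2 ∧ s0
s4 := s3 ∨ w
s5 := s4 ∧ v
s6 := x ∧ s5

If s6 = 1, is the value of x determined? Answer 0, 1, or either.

s6 = x ∧ s5 must be 1, so both x = 1 and s5 = 1.
s5 = s4 ∧ v must be 1, so both s4 = 1 and v = 1.
s4 = s3 ∨ w must be 1, so at least one of s3, w is 1.
Every assignment with s6 = 1 has x = 1; there are 9 such assignment(s).

1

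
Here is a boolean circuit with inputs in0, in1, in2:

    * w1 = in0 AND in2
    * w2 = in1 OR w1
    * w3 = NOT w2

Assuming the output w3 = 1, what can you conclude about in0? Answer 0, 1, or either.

either

Both values of in0 occur among assignments with w3 = 1:
  in0=0: in0=0, in1=0, in2=0
  in0=1: in0=1, in1=0, in2=0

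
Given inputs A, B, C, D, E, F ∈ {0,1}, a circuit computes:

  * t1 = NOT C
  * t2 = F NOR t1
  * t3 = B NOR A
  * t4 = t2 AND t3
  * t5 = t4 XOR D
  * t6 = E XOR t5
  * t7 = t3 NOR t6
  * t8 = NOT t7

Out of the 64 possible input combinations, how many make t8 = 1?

t8 = NOT t7 must be 1, so t7 = 0.
Enumerating the 64 input combinations, 40 give t8 = 1 and 24 give t8 = 0.

40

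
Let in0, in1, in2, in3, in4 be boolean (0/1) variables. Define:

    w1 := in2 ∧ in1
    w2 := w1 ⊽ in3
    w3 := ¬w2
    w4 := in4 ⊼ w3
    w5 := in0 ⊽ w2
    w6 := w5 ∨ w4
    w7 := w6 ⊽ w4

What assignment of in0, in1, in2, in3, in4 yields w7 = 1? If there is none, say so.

w7 = w6 ⊽ w4 must be 1, so both w6 = 0 and w4 = 0.
w6 = w5 ∨ w4 must be 0, so both w5 = 0 and w4 = 0.
w4 = in4 ⊼ w3 must be 0, so both in4 = 1 and w3 = 1.
Check with in0=1 in1=1 in2=0 in3=1 in4=1:
w1 = in2 ∧ in1 = 0 ∧ 1 = 0
w2 = w1 ⊽ in3 = 0 ⊽ 1 = 0
w3 = ¬w2 = ¬0 = 1
w4 = in4 ⊼ w3 = 1 ⊼ 1 = 0
w5 = in0 ⊽ w2 = 1 ⊽ 0 = 0
w6 = w5 ∨ w4 = 0 ∨ 0 = 0
w7 = w6 ⊽ w4 = 0 ⊽ 0 = 1
So w7 = 1 as required.

in0=1 in1=1 in2=0 in3=1 in4=1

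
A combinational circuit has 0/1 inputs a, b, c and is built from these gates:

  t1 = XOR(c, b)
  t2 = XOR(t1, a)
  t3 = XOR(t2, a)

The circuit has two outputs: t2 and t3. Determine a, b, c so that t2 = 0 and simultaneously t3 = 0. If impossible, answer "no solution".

a=0 b=0 c=0

Check with a=0 b=0 c=0:
t1 = XOR(c, b) = XOR(0, 0) = 0
t2 = XOR(t1, a) = XOR(0, 0) = 0
t3 = XOR(t2, a) = XOR(0, 0) = 0
So t2 = 0 and t3 = 0.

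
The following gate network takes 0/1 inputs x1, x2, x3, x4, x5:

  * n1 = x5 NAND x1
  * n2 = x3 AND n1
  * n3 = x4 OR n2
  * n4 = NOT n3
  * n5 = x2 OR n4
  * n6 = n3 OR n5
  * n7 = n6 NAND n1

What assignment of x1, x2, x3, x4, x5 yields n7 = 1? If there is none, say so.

x1=1, x2=1, x3=0, x4=0, x5=1

n7 = n6 NAND n1 must be 1, so at least one of n6, n1 is 0.
Check with x1=1, x2=1, x3=0, x4=0, x5=1:
n1 = x5 NAND x1 = 1 NAND 1 = 0
n2 = x3 AND n1 = 0 AND 0 = 0
n3 = x4 OR n2 = 0 OR 0 = 0
n4 = NOT n3 = NOT 0 = 1
n5 = x2 OR n4 = 1 OR 1 = 1
n6 = n3 OR n5 = 0 OR 1 = 1
n7 = n6 NAND n1 = 1 NAND 0 = 1
So n7 = 1 as required.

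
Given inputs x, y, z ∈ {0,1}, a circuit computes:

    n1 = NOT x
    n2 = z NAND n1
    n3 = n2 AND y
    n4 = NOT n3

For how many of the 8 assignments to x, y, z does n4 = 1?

n4 = NOT n3 must be 1, so n3 = 0.
Satisfying assignments:
  x=0, y=0, z=0
  x=0, y=0, z=1
  x=0, y=1, z=1
  x=1, y=0, z=0
  x=1, y=0, z=1

5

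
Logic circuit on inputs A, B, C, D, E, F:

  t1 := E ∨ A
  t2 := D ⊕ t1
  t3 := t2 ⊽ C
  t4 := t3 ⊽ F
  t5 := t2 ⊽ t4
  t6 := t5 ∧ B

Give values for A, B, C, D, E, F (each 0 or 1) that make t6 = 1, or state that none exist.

A=0, B=1, C=0, D=1, E=1, F=0

Check with A=0, B=1, C=0, D=1, E=1, F=0:
t1 = E ∨ A = 1 ∨ 0 = 1
t2 = D ⊕ t1 = 1 ⊕ 1 = 0
t3 = t2 ⊽ C = 0 ⊽ 0 = 1
t4 = t3 ⊽ F = 1 ⊽ 0 = 0
t5 = t2 ⊽ t4 = 0 ⊽ 0 = 1
t6 = t5 ∧ B = 1 ∧ 1 = 1
So t6 = 1 as required.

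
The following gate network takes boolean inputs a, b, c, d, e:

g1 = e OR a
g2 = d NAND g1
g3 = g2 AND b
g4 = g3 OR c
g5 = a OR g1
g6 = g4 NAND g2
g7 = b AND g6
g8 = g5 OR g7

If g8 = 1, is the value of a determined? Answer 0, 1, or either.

Both values of a occur among assignments with g8 = 1:
  a=0: a=0, b=0, c=0, d=0, e=1
  a=1: a=1, b=0, c=0, d=0, e=0

either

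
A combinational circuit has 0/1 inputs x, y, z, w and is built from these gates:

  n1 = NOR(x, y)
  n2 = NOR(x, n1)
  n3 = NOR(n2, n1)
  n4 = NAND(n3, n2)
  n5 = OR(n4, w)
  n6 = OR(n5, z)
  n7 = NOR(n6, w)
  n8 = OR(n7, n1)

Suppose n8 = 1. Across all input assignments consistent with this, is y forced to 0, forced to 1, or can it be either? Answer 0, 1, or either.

0

n8 = OR(n7, n1) must be 1, so at least one of n7, n1 is 1.
Every assignment with n8 = 1 has y = 0; there are 4 such assignment(s).
  x=0, y=0, z=0, w=0
  x=0, y=0, z=0, w=1
  x=0, y=0, z=1, w=0
  x=0, y=0, z=1, w=1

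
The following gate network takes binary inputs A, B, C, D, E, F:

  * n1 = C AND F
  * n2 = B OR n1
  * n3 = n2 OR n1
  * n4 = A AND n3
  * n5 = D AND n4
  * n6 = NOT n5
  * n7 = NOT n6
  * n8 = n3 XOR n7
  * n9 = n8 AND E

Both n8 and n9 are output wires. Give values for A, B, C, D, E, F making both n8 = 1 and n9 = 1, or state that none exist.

A=0, B=0, C=1, D=0, E=1, F=1

Check with A=0, B=0, C=1, D=0, E=1, F=1:
n1 = C AND F = 1 AND 1 = 1
n2 = B OR n1 = 0 OR 1 = 1
n3 = n2 OR n1 = 1 OR 1 = 1
n4 = A AND n3 = 0 AND 1 = 0
n5 = D AND n4 = 0 AND 0 = 0
n6 = NOT n5 = NOT 0 = 1
n7 = NOT n6 = NOT 1 = 0
n8 = n3 XOR n7 = 1 XOR 0 = 1
n9 = n8 AND E = 1 AND 1 = 1
So n8 = 1 and n9 = 1.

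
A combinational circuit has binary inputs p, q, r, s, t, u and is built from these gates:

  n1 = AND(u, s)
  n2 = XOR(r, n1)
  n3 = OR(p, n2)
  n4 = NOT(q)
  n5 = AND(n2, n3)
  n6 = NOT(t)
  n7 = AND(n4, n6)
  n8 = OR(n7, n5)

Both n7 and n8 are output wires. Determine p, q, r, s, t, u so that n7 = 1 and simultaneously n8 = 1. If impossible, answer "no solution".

p=1, q=0, r=0, s=1, t=0, u=0

Check with p=1, q=0, r=0, s=1, t=0, u=0:
n1 = AND(u, s) = AND(0, 1) = 0
n2 = XOR(r, n1) = XOR(0, 0) = 0
n3 = OR(p, n2) = OR(1, 0) = 1
n4 = NOT(q) = NOT 0 = 1
n5 = AND(n2, n3) = AND(0, 1) = 0
n6 = NOT(t) = NOT 0 = 1
n7 = AND(n4, n6) = AND(1, 1) = 1
n8 = OR(n7, n5) = OR(1, 0) = 1
So n7 = 1 and n8 = 1.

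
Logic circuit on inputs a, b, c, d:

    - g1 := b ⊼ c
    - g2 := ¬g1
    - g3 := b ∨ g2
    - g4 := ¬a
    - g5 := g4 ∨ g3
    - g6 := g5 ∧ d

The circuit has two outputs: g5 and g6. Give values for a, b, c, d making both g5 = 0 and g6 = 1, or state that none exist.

Across all 16 input combinations, none give both g5 = 0 and g6 = 1.

no solution exists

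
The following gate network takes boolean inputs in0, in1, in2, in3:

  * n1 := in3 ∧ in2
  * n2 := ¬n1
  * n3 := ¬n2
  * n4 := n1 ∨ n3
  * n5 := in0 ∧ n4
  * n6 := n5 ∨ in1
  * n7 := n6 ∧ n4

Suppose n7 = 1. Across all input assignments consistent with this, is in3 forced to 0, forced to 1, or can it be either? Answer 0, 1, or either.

1

n7 = n6 ∧ n4 must be 1, so both n6 = 1 and n4 = 1.
n6 = n5 ∨ in1 must be 1, so at least one of n5, in1 is 1.
Every assignment with n7 = 1 has in3 = 1; there are 3 such assignment(s).
  in0=0, in1=1, in2=1, in3=1
  in0=1, in1=0, in2=1, in3=1
  in0=1, in1=1, in2=1, in3=1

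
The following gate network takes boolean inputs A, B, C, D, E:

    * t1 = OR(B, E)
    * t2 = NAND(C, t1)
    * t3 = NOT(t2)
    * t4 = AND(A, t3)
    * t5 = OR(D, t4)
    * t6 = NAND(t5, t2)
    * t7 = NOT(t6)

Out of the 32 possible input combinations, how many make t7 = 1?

10

t7 = NOT(t6) must be 1, so t6 = 0.
Enumerating the 32 input combinations, 10 give t7 = 1 and 22 give t7 = 0.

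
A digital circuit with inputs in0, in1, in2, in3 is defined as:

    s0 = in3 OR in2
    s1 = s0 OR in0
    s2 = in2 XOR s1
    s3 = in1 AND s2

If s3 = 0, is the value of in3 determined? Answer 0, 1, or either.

either

Both values of in3 occur among assignments with s3 = 0:
  in3=0: in0=0, in1=0, in2=0, in3=0
  in3=1: in0=0, in1=0, in2=0, in3=1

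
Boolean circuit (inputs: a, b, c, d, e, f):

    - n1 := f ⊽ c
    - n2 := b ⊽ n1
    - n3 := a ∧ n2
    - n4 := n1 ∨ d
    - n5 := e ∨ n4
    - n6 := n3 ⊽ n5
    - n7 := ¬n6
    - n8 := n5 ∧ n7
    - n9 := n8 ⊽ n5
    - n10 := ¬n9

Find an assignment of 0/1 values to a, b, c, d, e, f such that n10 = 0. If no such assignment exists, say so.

Check with a=0 b=1 c=0 d=0 e=0 f=1:
n1 = f ⊽ c = 1 ⊽ 0 = 0
n2 = b ⊽ n1 = 1 ⊽ 0 = 0
n3 = a ∧ n2 = 0 ∧ 0 = 0
n4 = n1 ∨ d = 0 ∨ 0 = 0
n5 = e ∨ n4 = 0 ∨ 0 = 0
n6 = n3 ⊽ n5 = 0 ⊽ 0 = 1
n7 = ¬n6 = ¬1 = 0
n8 = n5 ∧ n7 = 0 ∧ 0 = 0
n9 = n8 ⊽ n5 = 0 ⊽ 0 = 1
n10 = ¬n9 = ¬1 = 0
So n10 = 0 as required.

a=0 b=1 c=0 d=0 e=0 f=1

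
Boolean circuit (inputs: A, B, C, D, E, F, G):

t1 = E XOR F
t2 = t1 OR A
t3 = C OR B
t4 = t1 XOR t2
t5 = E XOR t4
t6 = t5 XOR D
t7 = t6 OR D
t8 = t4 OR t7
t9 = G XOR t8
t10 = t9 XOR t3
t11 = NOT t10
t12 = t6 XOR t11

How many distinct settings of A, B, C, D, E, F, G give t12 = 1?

t12 = t6 XOR t11 must be 1, so t6 and t11 differ.
Enumerating the 128 input combinations, 64 give t12 = 1 and 64 give t12 = 0.

64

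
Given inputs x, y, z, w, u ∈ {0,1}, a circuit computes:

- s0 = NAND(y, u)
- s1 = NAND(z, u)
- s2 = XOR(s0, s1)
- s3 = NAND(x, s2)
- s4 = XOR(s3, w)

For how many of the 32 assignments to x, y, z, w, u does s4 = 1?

16

s4 = XOR(s3, w) must be 1, so s3 and w differ.
Enumerating the 32 input combinations, 16 give s4 = 1 and 16 give s4 = 0.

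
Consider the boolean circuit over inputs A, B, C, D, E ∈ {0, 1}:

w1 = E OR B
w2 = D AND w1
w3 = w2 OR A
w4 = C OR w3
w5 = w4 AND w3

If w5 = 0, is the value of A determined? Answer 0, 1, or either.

0

w5 = w4 AND w3 must be 0, so at least one of w4, w3 is 0.
Every assignment with w5 = 0 has A = 0; there are 10 such assignment(s).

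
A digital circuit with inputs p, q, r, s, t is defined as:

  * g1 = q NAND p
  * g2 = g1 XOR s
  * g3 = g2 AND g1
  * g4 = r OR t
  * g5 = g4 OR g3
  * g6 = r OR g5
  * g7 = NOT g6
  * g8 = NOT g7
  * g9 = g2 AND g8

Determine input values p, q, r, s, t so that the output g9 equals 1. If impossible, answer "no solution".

Check with p=0, q=0, r=0, s=0, t=1:
g1 = q NAND p = 0 NAND 0 = 1
g2 = g1 XOR s = 1 XOR 0 = 1
g3 = g2 AND g1 = 1 AND 1 = 1
g4 = r OR t = 0 OR 1 = 1
g5 = g4 OR g3 = 1 OR 1 = 1
g6 = r OR g5 = 0 OR 1 = 1
g7 = NOT g6 = NOT 1 = 0
g8 = NOT g7 = NOT 0 = 1
g9 = g2 AND g8 = 1 AND 1 = 1
So g9 = 1 as required.

p=0, q=0, r=0, s=0, t=1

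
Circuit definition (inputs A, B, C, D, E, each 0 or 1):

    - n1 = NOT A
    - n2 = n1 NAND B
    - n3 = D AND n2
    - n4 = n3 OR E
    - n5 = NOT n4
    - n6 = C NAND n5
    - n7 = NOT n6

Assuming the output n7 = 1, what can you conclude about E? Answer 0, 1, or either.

n7 = NOT n6 must be 1, so n6 = 0.
n6 = C NAND n5 must be 0, so both C = 1 and n5 = 1.
n5 = NOT n4 must be 1, so n4 = 0.
Every assignment with n7 = 1 has E = 0; there are 5 such assignment(s).

0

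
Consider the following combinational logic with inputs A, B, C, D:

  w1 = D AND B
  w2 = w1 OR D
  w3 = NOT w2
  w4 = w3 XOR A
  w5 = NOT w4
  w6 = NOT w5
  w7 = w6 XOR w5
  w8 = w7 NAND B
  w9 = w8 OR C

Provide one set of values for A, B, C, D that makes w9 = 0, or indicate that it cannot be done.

Check with A=1, B=1, C=0, D=1:
w1 = D AND B = 1 AND 1 = 1
w2 = w1 OR D = 1 OR 1 = 1
w3 = NOT w2 = NOT 1 = 0
w4 = w3 XOR A = 0 XOR 1 = 1
w5 = NOT w4 = NOT 1 = 0
w6 = NOT w5 = NOT 0 = 1
w7 = w6 XOR w5 = 1 XOR 0 = 1
w8 = w7 NAND B = 1 NAND 1 = 0
w9 = w8 OR C = 0 OR 0 = 0
So w9 = 0 as required.

A=1, B=1, C=0, D=1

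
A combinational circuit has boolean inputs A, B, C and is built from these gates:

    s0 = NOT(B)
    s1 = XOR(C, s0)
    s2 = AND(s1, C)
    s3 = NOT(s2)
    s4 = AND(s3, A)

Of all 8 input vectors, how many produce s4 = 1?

3

s4 = AND(s3, A) must be 1, so both s3 = 1 and A = 1.
s3 = NOT(s2) must be 1, so s2 = 0.
s2 = AND(s1, C) must be 0, so at least one of s1, C is 0.
Satisfying assignments:
  A=1, B=0, C=0
  A=1, B=0, C=1
  A=1, B=1, C=0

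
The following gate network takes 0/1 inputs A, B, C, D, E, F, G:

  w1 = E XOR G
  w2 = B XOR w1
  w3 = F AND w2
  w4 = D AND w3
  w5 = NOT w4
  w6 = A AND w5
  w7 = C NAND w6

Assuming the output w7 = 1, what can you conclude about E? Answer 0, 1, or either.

either

Both values of E occur among assignments with w7 = 1:
  E=0: A=0, B=0, C=0, D=0, E=0, F=0, G=0
  E=1: A=0, B=0, C=0, D=0, E=1, F=0, G=0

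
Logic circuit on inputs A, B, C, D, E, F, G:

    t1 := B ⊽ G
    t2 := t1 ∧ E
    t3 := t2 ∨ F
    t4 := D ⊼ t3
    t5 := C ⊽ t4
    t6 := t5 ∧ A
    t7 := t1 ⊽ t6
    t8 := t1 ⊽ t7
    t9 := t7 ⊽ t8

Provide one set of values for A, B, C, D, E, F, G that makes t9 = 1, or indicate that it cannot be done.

A=1 B=0 C=1 D=0 E=1 F=0 G=0

t9 = t7 ⊽ t8 must be 1, so both t7 = 0 and t8 = 0.
t7 = t1 ⊽ t6 must be 0, so at least one of t1, t6 is 1.
t8 = t1 ⊽ t7 must be 0, so at least one of t1, t7 is 1.
Check with A=1 B=0 C=1 D=0 E=1 F=0 G=0:
t1 = B ⊽ G = 0 ⊽ 0 = 1
t2 = t1 ∧ E = 1 ∧ 1 = 1
t3 = t2 ∨ F = 1 ∨ 0 = 1
t4 = D ⊼ t3 = 0 ⊼ 1 = 1
t5 = C ⊽ t4 = 1 ⊽ 1 = 0
t6 = t5 ∧ A = 0 ∧ 1 = 0
t7 = t1 ⊽ t6 = 1 ⊽ 0 = 0
t8 = t1 ⊽ t7 = 1 ⊽ 0 = 0
t9 = t7 ⊽ t8 = 0 ⊽ 0 = 1
So t9 = 1 as required.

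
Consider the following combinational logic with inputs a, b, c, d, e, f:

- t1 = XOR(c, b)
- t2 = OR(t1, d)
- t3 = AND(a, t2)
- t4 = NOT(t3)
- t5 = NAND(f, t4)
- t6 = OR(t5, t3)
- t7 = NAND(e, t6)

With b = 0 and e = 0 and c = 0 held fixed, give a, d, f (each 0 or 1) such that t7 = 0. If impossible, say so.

no solution exists

With b = 0 and e = 0 and c = 0 fixed, none of the 8 settings of a, d, f give t7 = 0.
For example, with a=1, d=1, f=0:
t1 = XOR(c, b) = XOR(0, 0) = 0
t2 = OR(t1, d) = OR(0, 1) = 1
t3 = AND(a, t2) = AND(1, 1) = 1
t4 = NOT(t3) = NOT 1 = 0
t5 = NAND(f, t4) = NAND(0, 0) = 1
t6 = OR(t5, t3) = OR(1, 1) = 1
t7 = NAND(e, t6) = NAND(0, 1) = 1
giving t7 = 1 ≠ 0.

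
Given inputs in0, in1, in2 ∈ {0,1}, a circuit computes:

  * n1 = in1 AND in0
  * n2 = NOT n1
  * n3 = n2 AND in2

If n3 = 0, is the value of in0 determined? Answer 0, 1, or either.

either

Both values of in0 occur among assignments with n3 = 0:
  in0=0: in0=0, in1=0, in2=0
  in0=1: in0=1, in1=0, in2=0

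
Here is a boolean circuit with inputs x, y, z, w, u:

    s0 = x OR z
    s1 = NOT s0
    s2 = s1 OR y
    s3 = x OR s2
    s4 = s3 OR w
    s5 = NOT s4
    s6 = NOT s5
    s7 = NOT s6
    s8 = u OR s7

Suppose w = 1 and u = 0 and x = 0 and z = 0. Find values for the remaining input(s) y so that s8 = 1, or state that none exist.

no solution exists

With w = 1 and u = 0 and x = 0 and z = 0 fixed, none of the 2 settings of y give s8 = 1.
For example, with y=0:
s0 = x OR z = 0 OR 0 = 0
s1 = NOT s0 = NOT 0 = 1
s2 = s1 OR y = 1 OR 0 = 1
s3 = x OR s2 = 0 OR 1 = 1
s4 = s3 OR w = 1 OR 1 = 1
s5 = NOT s4 = NOT 1 = 0
s6 = NOT s5 = NOT 0 = 1
s7 = NOT s6 = NOT 1 = 0
s8 = u OR s7 = 0 OR 0 = 0
giving s8 = 0 ≠ 1.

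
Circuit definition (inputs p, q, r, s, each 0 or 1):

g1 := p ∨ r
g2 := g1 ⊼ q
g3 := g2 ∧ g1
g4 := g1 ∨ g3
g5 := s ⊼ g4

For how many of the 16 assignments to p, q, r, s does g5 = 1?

10

g5 = s ⊼ g4 must be 1, so at least one of s, g4 is 0.
Enumerating the 16 input combinations, 10 give g5 = 1 and 6 give g5 = 0.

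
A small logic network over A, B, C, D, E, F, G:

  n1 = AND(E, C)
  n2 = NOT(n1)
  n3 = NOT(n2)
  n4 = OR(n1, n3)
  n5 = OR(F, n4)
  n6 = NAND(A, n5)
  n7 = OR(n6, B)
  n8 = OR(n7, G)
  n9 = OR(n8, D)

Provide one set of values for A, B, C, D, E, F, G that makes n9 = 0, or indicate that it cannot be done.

A=1 B=0 C=0 D=0 E=0 F=1 G=0

Check with A=1 B=0 C=0 D=0 E=0 F=1 G=0:
n1 = AND(E, C) = AND(0, 0) = 0
n2 = NOT(n1) = NOT 0 = 1
n3 = NOT(n2) = NOT 1 = 0
n4 = OR(n1, n3) = OR(0, 0) = 0
n5 = OR(F, n4) = OR(1, 0) = 1
n6 = NAND(A, n5) = NAND(1, 1) = 0
n7 = OR(n6, B) = OR(0, 0) = 0
n8 = OR(n7, G) = OR(0, 0) = 0
n9 = OR(n8, D) = OR(0, 0) = 0
So n9 = 0 as required.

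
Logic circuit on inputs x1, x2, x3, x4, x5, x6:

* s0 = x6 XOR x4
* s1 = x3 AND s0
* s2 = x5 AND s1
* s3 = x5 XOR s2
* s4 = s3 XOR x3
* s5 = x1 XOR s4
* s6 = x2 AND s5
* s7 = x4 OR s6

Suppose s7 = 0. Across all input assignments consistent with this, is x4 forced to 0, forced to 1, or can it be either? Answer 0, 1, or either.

s7 = x4 OR s6 must be 0, so both x4 = 0 and s6 = 0.
s6 = x2 AND s5 must be 0, so at least one of x2, s5 is 0.
Every assignment with s7 = 0 has x4 = 0; there are 24 such assignment(s).

0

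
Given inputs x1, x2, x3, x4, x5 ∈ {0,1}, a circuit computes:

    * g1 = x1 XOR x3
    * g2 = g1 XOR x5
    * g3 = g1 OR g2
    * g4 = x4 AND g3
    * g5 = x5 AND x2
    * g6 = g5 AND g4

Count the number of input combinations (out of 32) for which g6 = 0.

28

g6 = g5 AND g4 must be 0, so at least one of g5, g4 is 0.
Enumerating the 32 input combinations, 28 give g6 = 0 and 4 give g6 = 1.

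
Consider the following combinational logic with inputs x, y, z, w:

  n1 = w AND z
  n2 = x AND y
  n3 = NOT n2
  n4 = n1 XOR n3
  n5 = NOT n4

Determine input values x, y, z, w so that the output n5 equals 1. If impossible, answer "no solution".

x=1, y=1, z=0, w=0

Check with x=1, y=1, z=0, w=0:
n1 = w AND z = 0 AND 0 = 0
n2 = x AND y = 1 AND 1 = 1
n3 = NOT n2 = NOT 1 = 0
n4 = n1 XOR n3 = 0 XOR 0 = 0
n5 = NOT n4 = NOT 0 = 1
So n5 = 1 as required.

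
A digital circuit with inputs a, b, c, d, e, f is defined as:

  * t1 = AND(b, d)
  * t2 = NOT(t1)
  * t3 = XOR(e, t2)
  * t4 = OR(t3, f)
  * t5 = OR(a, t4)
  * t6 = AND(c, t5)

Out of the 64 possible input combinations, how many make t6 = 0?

36

t6 = AND(c, t5) must be 0, so at least one of c, t5 is 0.
Enumerating the 64 input combinations, 36 give t6 = 0 and 28 give t6 = 1.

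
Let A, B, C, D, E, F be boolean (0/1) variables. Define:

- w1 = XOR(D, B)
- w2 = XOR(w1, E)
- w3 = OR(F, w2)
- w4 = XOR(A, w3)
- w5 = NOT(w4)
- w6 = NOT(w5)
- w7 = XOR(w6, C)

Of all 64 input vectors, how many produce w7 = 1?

32

w7 = XOR(w6, C) must be 1, so w6 and C differ.
Enumerating the 64 input combinations, 32 give w7 = 1 and 32 give w7 = 0.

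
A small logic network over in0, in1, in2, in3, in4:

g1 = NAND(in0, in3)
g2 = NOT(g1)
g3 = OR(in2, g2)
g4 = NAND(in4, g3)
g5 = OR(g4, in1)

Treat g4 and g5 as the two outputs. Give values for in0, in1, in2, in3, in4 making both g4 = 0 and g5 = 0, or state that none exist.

Check with in0=1, in1=0, in2=0, in3=1, in4=1:
g1 = NAND(in0, in3) = NAND(1, 1) = 0
g2 = NOT(g1) = NOT 0 = 1
g3 = OR(in2, g2) = OR(0, 1) = 1
g4 = NAND(in4, g3) = NAND(1, 1) = 0
g5 = OR(g4, in1) = OR(0, 0) = 0
So g4 = 0 and g5 = 0.

in0=1, in1=0, in2=0, in3=1, in4=1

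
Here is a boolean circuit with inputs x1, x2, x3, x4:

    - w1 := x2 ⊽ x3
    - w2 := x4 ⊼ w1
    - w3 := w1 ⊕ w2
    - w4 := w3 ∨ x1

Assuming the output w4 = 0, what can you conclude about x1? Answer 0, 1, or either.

0

w4 = w3 ∨ x1 must be 0, so both w3 = 0 and x1 = 0.
w3 = w1 ⊕ w2 must be 0, so w1 and w2 are equal.
Every assignment with w4 = 0 has x1 = 0; there are 1 such assignment(s).
  x1=0, x2=0, x3=0, x4=0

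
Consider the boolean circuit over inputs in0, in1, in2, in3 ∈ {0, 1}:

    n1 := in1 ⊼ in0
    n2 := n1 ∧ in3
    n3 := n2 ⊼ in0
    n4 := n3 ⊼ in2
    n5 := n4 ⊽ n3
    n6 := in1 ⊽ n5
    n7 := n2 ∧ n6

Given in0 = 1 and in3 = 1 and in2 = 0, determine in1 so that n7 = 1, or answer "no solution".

in1=0

Check with in0 = 1 and in3 = 1 and in2 = 0 and in1=0:
n1 = in1 ⊼ in0 = 0 ⊼ 1 = 1
n2 = n1 ∧ in3 = 1 ∧ 1 = 1
n3 = n2 ⊼ in0 = 1 ⊼ 1 = 0
n4 = n3 ⊼ in2 = 0 ⊼ 0 = 1
n5 = n4 ⊽ n3 = 1 ⊽ 0 = 0
n6 = in1 ⊽ n5 = 0 ⊽ 0 = 1
n7 = n2 ∧ n6 = 1 ∧ 1 = 1
So n7 = 1.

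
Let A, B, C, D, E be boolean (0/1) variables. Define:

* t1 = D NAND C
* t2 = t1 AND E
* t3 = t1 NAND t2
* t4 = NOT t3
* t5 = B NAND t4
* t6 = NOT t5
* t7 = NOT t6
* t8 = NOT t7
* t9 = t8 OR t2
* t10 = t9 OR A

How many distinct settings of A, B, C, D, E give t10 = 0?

10

t10 = t9 OR A must be 0, so both t9 = 0 and A = 0.
t9 = t8 OR t2 must be 0, so both t8 = 0 and t2 = 0.
t8 = NOT t7 must be 0, so t7 = 1.
Enumerating the 32 input combinations, 10 give t10 = 0 and 22 give t10 = 1.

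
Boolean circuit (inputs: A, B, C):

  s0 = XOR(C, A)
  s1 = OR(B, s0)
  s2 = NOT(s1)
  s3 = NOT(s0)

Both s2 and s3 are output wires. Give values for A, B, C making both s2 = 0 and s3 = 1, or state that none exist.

Check with A=0 B=1 C=0:
s0 = XOR(C, A) = XOR(0, 0) = 0
s1 = OR(B, s0) = OR(1, 0) = 1
s2 = NOT(s1) = NOT 1 = 0
s3 = NOT(s0) = NOT 0 = 1
So s2 = 0 and s3 = 1.

A=0 B=1 C=0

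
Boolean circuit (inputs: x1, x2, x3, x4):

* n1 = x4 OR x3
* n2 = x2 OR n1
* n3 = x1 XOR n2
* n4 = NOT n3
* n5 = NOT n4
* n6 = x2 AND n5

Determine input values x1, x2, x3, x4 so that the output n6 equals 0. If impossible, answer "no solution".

Check with x1=1, x2=1, x3=0, x4=1:
n1 = x4 OR x3 = 1 OR 0 = 1
n2 = x2 OR n1 = 1 OR 1 = 1
n3 = x1 XOR n2 = 1 XOR 1 = 0
n4 = NOT n3 = NOT 0 = 1
n5 = NOT n4 = NOT 1 = 0
n6 = x2 AND n5 = 1 AND 0 = 0
So n6 = 0 as required.

x1=1, x2=1, x3=0, x4=1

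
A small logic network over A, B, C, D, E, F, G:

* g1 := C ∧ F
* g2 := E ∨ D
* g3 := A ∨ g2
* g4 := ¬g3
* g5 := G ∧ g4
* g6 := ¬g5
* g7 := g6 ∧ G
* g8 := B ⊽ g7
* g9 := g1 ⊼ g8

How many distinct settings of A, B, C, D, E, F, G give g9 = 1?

g9 = g1 ⊼ g8 must be 1, so at least one of g1, g8 is 0.
Enumerating the 128 input combinations, 119 give g9 = 1 and 9 give g9 = 0.

119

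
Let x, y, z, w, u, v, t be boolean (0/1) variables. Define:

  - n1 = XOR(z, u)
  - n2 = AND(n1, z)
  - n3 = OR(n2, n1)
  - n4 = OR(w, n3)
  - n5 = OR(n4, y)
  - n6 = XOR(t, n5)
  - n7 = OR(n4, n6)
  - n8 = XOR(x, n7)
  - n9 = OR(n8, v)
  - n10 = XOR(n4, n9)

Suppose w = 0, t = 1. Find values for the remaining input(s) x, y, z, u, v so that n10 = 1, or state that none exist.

n10 = XOR(n4, n9) must be 1, so n4 and n9 differ.
Check with w = 0, t = 1 and x=1, y=0, z=0, u=0, v=1:
n1 = XOR(z, u) = XOR(0, 0) = 0
n2 = AND(n1, z) = AND(0, 0) = 0
n3 = OR(n2, n1) = OR(0, 0) = 0
n4 = OR(w, n3) = OR(0, 0) = 0
n5 = OR(n4, y) = OR(0, 0) = 0
n6 = XOR(t, n5) = XOR(1, 0) = 1
n7 = OR(n4, n6) = OR(0, 1) = 1
n8 = XOR(x, n7) = XOR(1, 1) = 0
n9 = OR(n8, v) = OR(0, 1) = 1
n10 = XOR(n4, n9) = XOR(0, 1) = 1
So n10 = 1.

x=1 y=0 z=0 u=0 v=1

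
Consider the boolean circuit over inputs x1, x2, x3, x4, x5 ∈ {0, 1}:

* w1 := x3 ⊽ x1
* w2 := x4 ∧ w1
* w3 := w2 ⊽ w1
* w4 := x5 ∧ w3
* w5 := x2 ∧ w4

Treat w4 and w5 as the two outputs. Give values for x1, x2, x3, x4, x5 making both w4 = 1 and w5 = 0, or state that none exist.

x1=0 x2=0 x3=1 x4=0 x5=1

Check with x1=0 x2=0 x3=1 x4=0 x5=1:
w1 = x3 ⊽ x1 = 1 ⊽ 0 = 0
w2 = x4 ∧ w1 = 0 ∧ 0 = 0
w3 = w2 ⊽ w1 = 0 ⊽ 0 = 1
w4 = x5 ∧ w3 = 1 ∧ 1 = 1
w5 = x2 ∧ w4 = 0 ∧ 1 = 0
So w4 = 1 and w5 = 0.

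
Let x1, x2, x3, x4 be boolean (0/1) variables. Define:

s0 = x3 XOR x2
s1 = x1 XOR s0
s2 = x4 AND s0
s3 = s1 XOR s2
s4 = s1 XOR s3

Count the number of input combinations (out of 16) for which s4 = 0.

12

s4 = s1 XOR s3 must be 0, so s1 and s3 are equal.
Enumerating the 16 input combinations, 12 give s4 = 0 and 4 give s4 = 1.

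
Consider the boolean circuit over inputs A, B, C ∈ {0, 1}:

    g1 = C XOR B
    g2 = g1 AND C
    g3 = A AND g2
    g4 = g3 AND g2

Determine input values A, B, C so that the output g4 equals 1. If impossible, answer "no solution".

A=1, B=0, C=1

Check with A=1, B=0, C=1:
g1 = C XOR B = 1 XOR 0 = 1
g2 = g1 AND C = 1 AND 1 = 1
g3 = A AND g2 = 1 AND 1 = 1
g4 = g3 AND g2 = 1 AND 1 = 1
So g4 = 1 as required.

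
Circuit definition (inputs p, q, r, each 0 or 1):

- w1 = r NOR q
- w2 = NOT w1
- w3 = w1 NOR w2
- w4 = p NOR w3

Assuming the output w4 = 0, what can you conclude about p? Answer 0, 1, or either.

1

w4 = p NOR w3 must be 0, so at least one of p, w3 is 1.
Every assignment with w4 = 0 has p = 1; there are 4 such assignment(s).
  p=1, q=0, r=0
  p=1, q=0, r=1
  p=1, q=1, r=0
  p=1, q=1, r=1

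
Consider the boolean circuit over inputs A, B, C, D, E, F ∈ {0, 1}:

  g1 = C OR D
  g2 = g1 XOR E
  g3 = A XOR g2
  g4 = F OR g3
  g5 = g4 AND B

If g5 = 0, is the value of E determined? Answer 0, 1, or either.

Both values of E occur among assignments with g5 = 0:
  E=0: A=0, B=0, C=0, D=0, E=0, F=0
  E=1: A=0, B=0, C=0, D=0, E=1, F=0

either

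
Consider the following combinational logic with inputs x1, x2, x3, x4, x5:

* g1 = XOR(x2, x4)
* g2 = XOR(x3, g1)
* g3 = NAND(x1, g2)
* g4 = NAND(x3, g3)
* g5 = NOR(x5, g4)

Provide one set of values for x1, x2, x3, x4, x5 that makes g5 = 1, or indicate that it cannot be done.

Check with x1=0, x2=0, x3=1, x4=1, x5=0:
g1 = XOR(x2, x4) = XOR(0, 1) = 1
g2 = XOR(x3, g1) = XOR(1, 1) = 0
g3 = NAND(x1, g2) = NAND(0, 0) = 1
g4 = NAND(x3, g3) = NAND(1, 1) = 0
g5 = NOR(x5, g4) = NOR(0, 0) = 1
So g5 = 1 as required.

x1=0, x2=0, x3=1, x4=1, x5=0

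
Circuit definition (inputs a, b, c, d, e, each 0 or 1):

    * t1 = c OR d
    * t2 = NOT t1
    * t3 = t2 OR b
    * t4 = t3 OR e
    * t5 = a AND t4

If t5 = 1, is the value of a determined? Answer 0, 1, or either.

t5 = a AND t4 must be 1, so both a = 1 and t4 = 1.
t4 = t3 OR e must be 1, so at least one of t3, e is 1.
Every assignment with t5 = 1 has a = 1; there are 13 such assignment(s).

1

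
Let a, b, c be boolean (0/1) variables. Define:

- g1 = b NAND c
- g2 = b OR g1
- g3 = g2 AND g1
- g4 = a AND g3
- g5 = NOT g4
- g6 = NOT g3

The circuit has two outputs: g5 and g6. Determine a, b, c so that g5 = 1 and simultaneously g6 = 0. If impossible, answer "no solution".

Check with a=0, b=0, c=0:
g1 = b NAND c = 0 NAND 0 = 1
g2 = b OR g1 = 0 OR 1 = 1
g3 = g2 AND g1 = 1 AND 1 = 1
g4 = a AND g3 = 0 AND 1 = 0
g5 = NOT g4 = NOT 0 = 1
g6 = NOT g3 = NOT 1 = 0
So g5 = 1 and g6 = 0.

a=0, b=0, c=0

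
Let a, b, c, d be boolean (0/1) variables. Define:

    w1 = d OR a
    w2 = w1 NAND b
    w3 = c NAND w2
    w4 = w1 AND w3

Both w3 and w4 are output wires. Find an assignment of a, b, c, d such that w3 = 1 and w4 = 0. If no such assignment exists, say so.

Check with a=0, b=1, c=0, d=0:
w1 = d OR a = 0 OR 0 = 0
w2 = w1 NAND b = 0 NAND 1 = 1
w3 = c NAND w2 = 0 NAND 1 = 1
w4 = w1 AND w3 = 0 AND 1 = 0
So w3 = 1 and w4 = 0.

a=0, b=1, c=0, d=0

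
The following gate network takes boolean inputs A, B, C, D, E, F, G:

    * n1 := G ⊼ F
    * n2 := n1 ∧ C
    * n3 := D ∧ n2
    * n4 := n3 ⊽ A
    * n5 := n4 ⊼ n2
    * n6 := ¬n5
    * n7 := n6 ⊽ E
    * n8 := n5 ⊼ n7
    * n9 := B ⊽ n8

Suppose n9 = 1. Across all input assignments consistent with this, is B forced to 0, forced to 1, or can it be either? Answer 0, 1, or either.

n9 = B ⊽ n8 must be 1, so both B = 0 and n8 = 0.
n8 = n5 ⊼ n7 must be 0, so both n5 = 1 and n7 = 1.
Every assignment with n9 = 1 has B = 0; there are 29 such assignment(s).

0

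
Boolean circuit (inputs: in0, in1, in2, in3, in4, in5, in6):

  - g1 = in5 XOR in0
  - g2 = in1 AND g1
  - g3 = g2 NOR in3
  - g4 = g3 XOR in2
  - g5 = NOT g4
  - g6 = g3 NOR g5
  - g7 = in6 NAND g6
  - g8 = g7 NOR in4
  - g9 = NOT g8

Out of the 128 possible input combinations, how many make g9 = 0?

10

g9 = NOT g8 must be 0, so g8 = 1.
Enumerating the 128 input combinations, 10 give g9 = 0 and 118 give g9 = 1.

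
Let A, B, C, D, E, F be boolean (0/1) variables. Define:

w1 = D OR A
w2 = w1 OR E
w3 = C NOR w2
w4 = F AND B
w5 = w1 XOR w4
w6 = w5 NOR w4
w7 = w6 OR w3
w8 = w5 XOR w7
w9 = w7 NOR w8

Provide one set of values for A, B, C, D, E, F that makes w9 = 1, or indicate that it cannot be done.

Check with A=1, B=1, C=1, D=1, E=0, F=1:
w1 = D OR A = 1 OR 1 = 1
w2 = w1 OR E = 1 OR 0 = 1
w3 = C NOR w2 = 1 NOR 1 = 0
w4 = F AND B = 1 AND 1 = 1
w5 = w1 XOR w4 = 1 XOR 1 = 0
w6 = w5 NOR w4 = 0 NOR 1 = 0
w7 = w6 OR w3 = 0 OR 0 = 0
w8 = w5 XOR w7 = 0 XOR 0 = 0
w9 = w7 NOR w8 = 0 NOR 0 = 1
So w9 = 1 as required.

A=1, B=1, C=1, D=1, E=0, F=1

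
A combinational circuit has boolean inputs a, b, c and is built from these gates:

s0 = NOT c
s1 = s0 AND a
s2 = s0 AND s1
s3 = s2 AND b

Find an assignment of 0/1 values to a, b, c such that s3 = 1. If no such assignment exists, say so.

s3 = s2 AND b must be 1, so both s2 = 1 and b = 1.
s2 = s0 AND s1 must be 1, so both s0 = 1 and s1 = 1.
s0 = NOT c must be 1, so c = 0.
Check with a=1, b=1, c=0:
s0 = NOT c = NOT 0 = 1
s1 = s0 AND a = 1 AND 1 = 1
s2 = s0 AND s1 = 1 AND 1 = 1
s3 = s2 AND b = 1 AND 1 = 1
So s3 = 1 as required.

a=1, b=1, c=0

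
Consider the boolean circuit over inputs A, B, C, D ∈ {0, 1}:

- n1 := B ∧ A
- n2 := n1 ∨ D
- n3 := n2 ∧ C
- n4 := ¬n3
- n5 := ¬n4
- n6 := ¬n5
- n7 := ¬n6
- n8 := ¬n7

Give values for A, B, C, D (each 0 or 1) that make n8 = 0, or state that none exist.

A=0, B=0, C=1, D=1

Check with A=0, B=0, C=1, D=1:
n1 = B ∧ A = 0 ∧ 0 = 0
n2 = n1 ∨ D = 0 ∨ 1 = 1
n3 = n2 ∧ C = 1 ∧ 1 = 1
n4 = ¬n3 = ¬1 = 0
n5 = ¬n4 = ¬0 = 1
n6 = ¬n5 = ¬1 = 0
n7 = ¬n6 = ¬0 = 1
n8 = ¬n7 = ¬1 = 0
So n8 = 0 as required.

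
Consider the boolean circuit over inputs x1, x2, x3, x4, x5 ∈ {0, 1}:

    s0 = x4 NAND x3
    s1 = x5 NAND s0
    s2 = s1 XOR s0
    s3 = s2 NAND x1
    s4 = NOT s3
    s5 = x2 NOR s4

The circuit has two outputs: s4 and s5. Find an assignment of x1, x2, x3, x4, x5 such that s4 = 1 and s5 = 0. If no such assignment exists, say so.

x1=1, x2=0, x3=0, x4=0, x5=1

Check with x1=1, x2=0, x3=0, x4=0, x5=1:
s0 = x4 NAND x3 = 0 NAND 0 = 1
s1 = x5 NAND s0 = 1 NAND 1 = 0
s2 = s1 XOR s0 = 0 XOR 1 = 1
s3 = s2 NAND x1 = 1 NAND 1 = 0
s4 = NOT s3 = NOT 0 = 1
s5 = x2 NOR s4 = 0 NOR 1 = 0
So s4 = 1 and s5 = 0.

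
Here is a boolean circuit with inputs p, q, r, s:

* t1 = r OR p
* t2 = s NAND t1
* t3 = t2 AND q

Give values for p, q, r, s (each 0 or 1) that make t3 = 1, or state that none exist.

Check with p=0 q=1 r=0 s=0:
t1 = r OR p = 0 OR 0 = 0
t2 = s NAND t1 = 0 NAND 0 = 1
t3 = t2 AND q = 1 AND 1 = 1
So t3 = 1 as required.

p=0 q=1 r=0 s=0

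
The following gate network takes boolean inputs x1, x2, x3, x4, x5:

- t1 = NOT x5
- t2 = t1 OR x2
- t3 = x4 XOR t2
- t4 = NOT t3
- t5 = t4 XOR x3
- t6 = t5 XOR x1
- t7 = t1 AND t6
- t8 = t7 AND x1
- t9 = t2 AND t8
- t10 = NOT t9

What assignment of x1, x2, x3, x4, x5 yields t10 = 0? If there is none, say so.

Check with x1=1, x2=0, x3=1, x4=1, x5=0:
t1 = NOT x5 = NOT 0 = 1
t2 = t1 OR x2 = 1 OR 0 = 1
t3 = x4 XOR t2 = 1 XOR 1 = 0
t4 = NOT t3 = NOT 0 = 1
t5 = t4 XOR x3 = 1 XOR 1 = 0
t6 = t5 XOR x1 = 0 XOR 1 = 1
t7 = t1 AND t6 = 1 AND 1 = 1
t8 = t7 AND x1 = 1 AND 1 = 1
t9 = t2 AND t8 = 1 AND 1 = 1
t10 = NOT t9 = NOT 1 = 0
So t10 = 0 as required.

x1=1, x2=0, x3=1, x4=1, x5=0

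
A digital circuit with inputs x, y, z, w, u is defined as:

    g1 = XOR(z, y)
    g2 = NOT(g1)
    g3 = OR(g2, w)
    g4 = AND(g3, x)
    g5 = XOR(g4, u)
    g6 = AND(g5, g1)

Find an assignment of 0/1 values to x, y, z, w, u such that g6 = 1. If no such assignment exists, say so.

Check with x=1, y=1, z=0, w=1, u=0:
g1 = XOR(z, y) = XOR(0, 1) = 1
g2 = NOT(g1) = NOT 1 = 0
g3 = OR(g2, w) = OR(0, 1) = 1
g4 = AND(g3, x) = AND(1, 1) = 1
g5 = XOR(g4, u) = XOR(1, 0) = 1
g6 = AND(g5, g1) = AND(1, 1) = 1
So g6 = 1 as required.

x=1, y=1, z=0, w=1, u=0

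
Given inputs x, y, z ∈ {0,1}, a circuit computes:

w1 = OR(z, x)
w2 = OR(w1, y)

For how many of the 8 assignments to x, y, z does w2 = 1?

7

w2 = OR(w1, y) must be 1, so at least one of w1, y is 1.
Enumerating the 8 input combinations, 7 give w2 = 1 and 1 give w2 = 0.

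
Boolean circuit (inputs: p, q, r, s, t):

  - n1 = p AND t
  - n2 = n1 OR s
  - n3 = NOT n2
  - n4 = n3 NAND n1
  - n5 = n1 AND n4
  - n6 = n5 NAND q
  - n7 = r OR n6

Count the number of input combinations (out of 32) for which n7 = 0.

2

n7 = r OR n6 must be 0, so both r = 0 and n6 = 0.
n6 = n5 NAND q must be 0, so both n5 = 1 and q = 1.
Satisfying assignments:
  p=1, q=1, r=0, s=0, t=1
  p=1, q=1, r=0, s=1, t=1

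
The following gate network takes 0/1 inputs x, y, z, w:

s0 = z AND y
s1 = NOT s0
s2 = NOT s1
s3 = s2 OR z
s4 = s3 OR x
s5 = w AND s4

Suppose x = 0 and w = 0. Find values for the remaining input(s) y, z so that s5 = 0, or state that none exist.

y=1, z=0

s5 = w AND s4 must be 0, so at least one of w, s4 is 0.
Check with x = 0 and w = 0 and y=1, z=0:
s0 = z AND y = 0 AND 1 = 0
s1 = NOT s0 = NOT 0 = 1
s2 = NOT s1 = NOT 1 = 0
s3 = s2 OR z = 0 OR 0 = 0
s4 = s3 OR x = 0 OR 0 = 0
s5 = w AND s4 = 0 AND 0 = 0
So s5 = 0.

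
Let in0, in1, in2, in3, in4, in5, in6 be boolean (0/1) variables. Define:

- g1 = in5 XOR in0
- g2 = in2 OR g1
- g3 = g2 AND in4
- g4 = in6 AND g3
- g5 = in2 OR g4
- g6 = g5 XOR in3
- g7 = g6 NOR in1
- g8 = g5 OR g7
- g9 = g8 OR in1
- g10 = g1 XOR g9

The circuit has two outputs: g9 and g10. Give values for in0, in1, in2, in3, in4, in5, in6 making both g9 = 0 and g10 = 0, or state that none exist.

in0=1, in1=0, in2=0, in3=1, in4=0, in5=1, in6=0

Check with in0=1, in1=0, in2=0, in3=1, in4=0, in5=1, in6=0:
g1 = in5 XOR in0 = 1 XOR 1 = 0
g2 = in2 OR g1 = 0 OR 0 = 0
g3 = g2 AND in4 = 0 AND 0 = 0
g4 = in6 AND g3 = 0 AND 0 = 0
g5 = in2 OR g4 = 0 OR 0 = 0
g6 = g5 XOR in3 = 0 XOR 1 = 1
g7 = g6 NOR in1 = 1 NOR 0 = 0
g8 = g5 OR g7 = 0 OR 0 = 0
g9 = g8 OR in1 = 0 OR 0 = 0
g10 = g1 XOR g9 = 0 XOR 0 = 0
So g9 = 0 and g10 = 0.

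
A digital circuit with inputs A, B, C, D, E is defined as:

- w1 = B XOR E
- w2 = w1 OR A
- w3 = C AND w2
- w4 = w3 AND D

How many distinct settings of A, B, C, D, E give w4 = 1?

6

w4 = w3 AND D must be 1, so both w3 = 1 and D = 1.
w3 = C AND w2 must be 1, so both C = 1 and w2 = 1.
Enumerating the 32 input combinations, 6 give w4 = 1 and 26 give w4 = 0.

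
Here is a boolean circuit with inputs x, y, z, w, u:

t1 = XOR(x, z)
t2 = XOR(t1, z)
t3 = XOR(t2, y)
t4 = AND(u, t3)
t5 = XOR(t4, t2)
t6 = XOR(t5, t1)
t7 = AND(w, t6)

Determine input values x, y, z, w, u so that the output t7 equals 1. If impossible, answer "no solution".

Check with x=1, y=1, z=1, w=1, u=0:
t1 = XOR(x, z) = XOR(1, 1) = 0
t2 = XOR(t1, z) = XOR(0, 1) = 1
t3 = XOR(t2, y) = XOR(1, 1) = 0
t4 = AND(u, t3) = AND(0, 0) = 0
t5 = XOR(t4, t2) = XOR(0, 1) = 1
t6 = XOR(t5, t1) = XOR(1, 0) = 1
t7 = AND(w, t6) = AND(1, 1) = 1
So t7 = 1 as required.

x=1, y=1, z=1, w=1, u=0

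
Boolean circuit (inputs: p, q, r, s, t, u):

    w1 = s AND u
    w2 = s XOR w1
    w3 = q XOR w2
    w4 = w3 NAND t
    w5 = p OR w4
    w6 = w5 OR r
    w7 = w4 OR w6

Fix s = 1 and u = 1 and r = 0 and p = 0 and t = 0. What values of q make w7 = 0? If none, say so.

no solution exists

With s = 1 and u = 1 and r = 0 and p = 0 and t = 0 fixed, none of the 2 settings of q give w7 = 0.
For example, with q=1:
w1 = s AND u = 1 AND 1 = 1
w2 = s XOR w1 = 1 XOR 1 = 0
w3 = q XOR w2 = 1 XOR 0 = 1
w4 = w3 NAND t = 1 NAND 0 = 1
w5 = p OR w4 = 0 OR 1 = 1
w6 = w5 OR r = 1 OR 0 = 1
w7 = w4 OR w6 = 1 OR 1 = 1
giving w7 = 1 ≠ 0.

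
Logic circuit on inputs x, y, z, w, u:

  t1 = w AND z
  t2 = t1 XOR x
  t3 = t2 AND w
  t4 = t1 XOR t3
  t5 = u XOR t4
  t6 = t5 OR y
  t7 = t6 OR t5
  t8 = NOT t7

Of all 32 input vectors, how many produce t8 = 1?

8

t8 = NOT t7 must be 1, so t7 = 0.
t7 = t6 OR t5 must be 0, so both t6 = 0 and t5 = 0.
t6 = t5 OR y must be 0, so both t5 = 0 and y = 0.
Enumerating the 32 input combinations, 8 give t8 = 1 and 24 give t8 = 0.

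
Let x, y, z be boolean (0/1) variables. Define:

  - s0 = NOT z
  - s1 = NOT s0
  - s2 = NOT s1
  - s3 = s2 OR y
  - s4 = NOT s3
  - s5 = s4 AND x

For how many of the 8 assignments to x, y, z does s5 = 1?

1

s5 = s4 AND x must be 1, so both s4 = 1 and x = 1.
s4 = NOT s3 must be 1, so s3 = 0.
Satisfying assignments:
  x=1, y=0, z=1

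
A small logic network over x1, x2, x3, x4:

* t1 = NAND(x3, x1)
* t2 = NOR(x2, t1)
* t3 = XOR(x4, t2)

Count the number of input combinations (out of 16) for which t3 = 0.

t3 = XOR(x4, t2) must be 0, so x4 and t2 are equal.
Enumerating the 16 input combinations, 8 give t3 = 0 and 8 give t3 = 1.

8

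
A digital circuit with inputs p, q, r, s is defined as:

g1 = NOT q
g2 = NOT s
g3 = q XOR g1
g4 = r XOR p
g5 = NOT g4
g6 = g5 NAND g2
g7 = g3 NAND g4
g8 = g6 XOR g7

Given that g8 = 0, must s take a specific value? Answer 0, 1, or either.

1

g8 = g6 XOR g7 must be 0, so g6 and g7 are equal.
Every assignment with g8 = 0 has s = 1; there are 4 such assignment(s).
  p=0, q=0, r=0, s=1
  p=0, q=1, r=0, s=1
  p=1, q=0, r=1, s=1
  p=1, q=1, r=1, s=1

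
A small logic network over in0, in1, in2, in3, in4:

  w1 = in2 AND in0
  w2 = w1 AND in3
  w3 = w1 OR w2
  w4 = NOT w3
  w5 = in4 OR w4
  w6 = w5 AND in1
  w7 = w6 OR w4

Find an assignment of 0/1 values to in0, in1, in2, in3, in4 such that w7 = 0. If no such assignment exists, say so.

w7 = w6 OR w4 must be 0, so both w6 = 0 and w4 = 0.
w6 = w5 AND in1 must be 0, so at least one of w5, in1 is 0.
w4 = NOT w3 must be 0, so w3 = 1.
Check with in0=1 in1=1 in2=1 in3=0 in4=0:
w1 = in2 AND in0 = 1 AND 1 = 1
w2 = w1 AND in3 = 1 AND 0 = 0
w3 = w1 OR w2 = 1 OR 0 = 1
w4 = NOT w3 = NOT 1 = 0
w5 = in4 OR w4 = 0 OR 0 = 0
w6 = w5 AND in1 = 0 AND 1 = 0
w7 = w6 OR w4 = 0 OR 0 = 0
So w7 = 0 as required.

in0=1 in1=1 in2=1 in3=0 in4=0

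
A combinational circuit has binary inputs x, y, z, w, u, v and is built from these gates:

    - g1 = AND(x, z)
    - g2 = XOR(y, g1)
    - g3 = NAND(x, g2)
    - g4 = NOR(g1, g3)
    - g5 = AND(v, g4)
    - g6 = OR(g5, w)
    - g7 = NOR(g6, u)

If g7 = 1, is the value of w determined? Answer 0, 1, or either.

0

g7 = NOR(g6, u) must be 1, so both g6 = 0 and u = 0.
g6 = OR(g5, w) must be 0, so both g5 = 0 and w = 0.
Every assignment with g7 = 1 has w = 0; there are 15 such assignment(s).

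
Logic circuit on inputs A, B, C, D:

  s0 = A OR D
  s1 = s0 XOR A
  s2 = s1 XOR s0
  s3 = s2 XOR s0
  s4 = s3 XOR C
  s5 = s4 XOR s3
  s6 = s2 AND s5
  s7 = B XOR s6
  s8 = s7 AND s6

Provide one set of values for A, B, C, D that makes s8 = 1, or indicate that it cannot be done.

Check with A=1, B=0, C=1, D=1:
s0 = A OR D = 1 OR 1 = 1
s1 = s0 XOR A = 1 XOR 1 = 0
s2 = s1 XOR s0 = 0 XOR 1 = 1
s3 = s2 XOR s0 = 1 XOR 1 = 0
s4 = s3 XOR C = 0 XOR 1 = 1
s5 = s4 XOR s3 = 1 XOR 0 = 1
s6 = s2 AND s5 = 1 AND 1 = 1
s7 = B XOR s6 = 0 XOR 1 = 1
s8 = s7 AND s6 = 1 AND 1 = 1
So s8 = 1 as required.

A=1, B=0, C=1, D=1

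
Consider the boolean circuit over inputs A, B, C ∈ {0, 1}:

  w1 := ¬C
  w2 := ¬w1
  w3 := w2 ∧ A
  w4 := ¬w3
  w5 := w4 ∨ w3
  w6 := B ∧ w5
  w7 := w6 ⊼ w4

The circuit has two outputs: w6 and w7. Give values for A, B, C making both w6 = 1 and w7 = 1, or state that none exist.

Check with A=1, B=1, C=1:
w1 = ¬C = ¬1 = 0
w2 = ¬w1 = ¬0 = 1
w3 = w2 ∧ A = 1 ∧ 1 = 1
w4 = ¬w3 = ¬1 = 0
w5 = w4 ∨ w3 = 0 ∨ 1 = 1
w6 = B ∧ w5 = 1 ∧ 1 = 1
w7 = w6 ⊼ w4 = 1 ⊼ 0 = 1
So w6 = 1 and w7 = 1.

A=1, B=1, C=1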